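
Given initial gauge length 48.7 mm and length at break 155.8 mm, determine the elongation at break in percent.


Elongation = (Lf - L0) / L0 * 100
= (155.8 - 48.7) / 48.7 * 100
= 107.1 / 48.7 * 100
= 219.9%

219.9%


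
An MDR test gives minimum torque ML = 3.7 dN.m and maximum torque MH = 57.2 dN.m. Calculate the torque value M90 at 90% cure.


M90 = ML + 0.9 * (MH - ML)
M90 = 3.7 + 0.9 * (57.2 - 3.7)
M90 = 3.7 + 0.9 * 53.5
M90 = 51.85 dN.m

51.85 dN.m


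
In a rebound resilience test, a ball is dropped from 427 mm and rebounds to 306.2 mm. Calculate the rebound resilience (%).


Resilience = h_rebound / h_drop * 100
= 306.2 / 427 * 100
= 71.7%

71.7%


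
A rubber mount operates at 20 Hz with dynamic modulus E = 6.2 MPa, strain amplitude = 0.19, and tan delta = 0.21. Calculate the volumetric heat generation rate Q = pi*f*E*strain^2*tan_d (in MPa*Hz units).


Q = pi * f * E * strain^2 * tan_d
= pi * 20 * 6.2 * 0.19^2 * 0.21
= pi * 20 * 6.2 * 0.0361 * 0.21
= 2.9532

Q = 2.9532


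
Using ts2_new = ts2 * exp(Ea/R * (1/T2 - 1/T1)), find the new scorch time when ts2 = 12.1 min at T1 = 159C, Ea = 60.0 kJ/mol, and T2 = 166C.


Convert temperatures: T1 = 159 + 273.15 = 432.15 K, T2 = 166 + 273.15 = 439.15 K
ts2_new = 12.1 * exp(60000 / 8.314 * (1/439.15 - 1/432.15))
1/T2 - 1/T1 = -3.6885e-05
ts2_new = 9.27 min

9.27 min


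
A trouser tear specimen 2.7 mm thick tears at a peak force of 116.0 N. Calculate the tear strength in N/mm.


Tear strength = force / thickness
= 116.0 / 2.7
= 42.96 N/mm

42.96 N/mm


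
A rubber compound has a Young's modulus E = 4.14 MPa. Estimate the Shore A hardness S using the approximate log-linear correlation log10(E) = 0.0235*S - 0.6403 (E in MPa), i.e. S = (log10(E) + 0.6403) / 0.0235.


log10(E) = 0.0235*S - 0.6403  =>  S = (log10(E) + 0.6403) / 0.0235
log10(4.14) = 0.617000
S = (0.617000 + 0.6403) / 0.0235 = 1.257300 / 0.0235
S = 53.5

Shore A = 53.5


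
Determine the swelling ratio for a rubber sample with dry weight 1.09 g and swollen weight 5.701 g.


Q = W_swollen / W_dry
Q = 5.701 / 1.09
Q = 5.23

Q = 5.23


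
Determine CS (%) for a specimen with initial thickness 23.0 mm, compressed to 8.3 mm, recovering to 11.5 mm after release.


CS = (t0 - recovered) / (t0 - ts) * 100
= (23.0 - 11.5) / (23.0 - 8.3) * 100
= 11.5 / 14.7 * 100
= 78.2%

78.2%


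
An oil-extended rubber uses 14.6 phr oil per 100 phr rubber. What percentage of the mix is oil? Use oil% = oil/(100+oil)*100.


Oil % = oil / (100 + oil) * 100
= 14.6 / (100 + 14.6) * 100
= 14.6 / 114.6 * 100
= 12.74%

12.74%


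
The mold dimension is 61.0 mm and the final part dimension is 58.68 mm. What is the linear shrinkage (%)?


Shrinkage = (mold - part) / mold * 100
= (61.0 - 58.68) / 61.0 * 100
= 2.32 / 61.0 * 100
= 3.8%

3.8%


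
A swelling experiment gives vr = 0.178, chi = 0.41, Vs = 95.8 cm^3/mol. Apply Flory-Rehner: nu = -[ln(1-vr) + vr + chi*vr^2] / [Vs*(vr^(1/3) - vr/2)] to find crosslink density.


ln(1 - vr) = ln(1 - 0.178) = -0.1960
Numerator = -((-0.1960) + 0.178 + 0.41 * 0.178^2) = 0.0050
Denominator = 95.8 * (0.178^(1/3) - 0.178/2) = 45.3635
nu = 0.0050 / 45.3635 = 1.1076e-04 mol/cm^3

1.1076e-04 mol/cm^3


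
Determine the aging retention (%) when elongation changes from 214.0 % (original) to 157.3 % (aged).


Retention = aged / original * 100
= 157.3 / 214.0 * 100
= 73.5%

73.5%


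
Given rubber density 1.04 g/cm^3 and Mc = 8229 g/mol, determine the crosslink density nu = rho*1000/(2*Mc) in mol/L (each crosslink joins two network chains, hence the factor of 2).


nu = rho * 1000 / (2 * Mc)
nu = 1.04 * 1000 / (2 * 8229)
nu = 1040.0 / 16458
nu = 0.0632 mol/L

0.0632 mol/L


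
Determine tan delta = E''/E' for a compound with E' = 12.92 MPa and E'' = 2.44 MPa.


tan delta = E'' / E'
= 2.44 / 12.92
= 0.1889

tan delta = 0.1889


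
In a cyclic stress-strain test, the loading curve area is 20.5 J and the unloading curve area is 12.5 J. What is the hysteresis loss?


Hysteresis loss = loading - unloading
= 20.5 - 12.5
= 8.0 J

8.0 J


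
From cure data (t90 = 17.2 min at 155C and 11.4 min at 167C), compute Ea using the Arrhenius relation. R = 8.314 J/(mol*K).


T1 = 428.15 K, T2 = 440.15 K
1/T1 - 1/T2 = 6.3677e-05
ln(t1/t2) = ln(17.2/11.4) = 0.4113
Ea = 8.314 * 0.4113 / 6.3677e-05 = 53700.6997 J/mol
Ea = 53.7 kJ/mol

53.7 kJ/mol


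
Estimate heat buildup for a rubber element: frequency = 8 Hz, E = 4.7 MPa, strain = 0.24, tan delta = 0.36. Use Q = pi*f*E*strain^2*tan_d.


Q = pi * f * E * strain^2 * tan_d
= pi * 8 * 4.7 * 0.24^2 * 0.36
= pi * 8 * 4.7 * 0.0576 * 0.36
= 2.4494

Q = 2.4494


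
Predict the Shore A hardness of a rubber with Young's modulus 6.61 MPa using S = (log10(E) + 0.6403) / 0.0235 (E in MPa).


log10(E) = 0.0235*S - 0.6403  =>  S = (log10(E) + 0.6403) / 0.0235
log10(6.61) = 0.820201
S = (0.820201 + 0.6403) / 0.0235 = 1.460501 / 0.0235
S = 62.1

Shore A = 62.1


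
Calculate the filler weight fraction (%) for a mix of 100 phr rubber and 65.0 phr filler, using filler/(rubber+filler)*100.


Filler % = filler / (rubber + filler) * 100
= 65.0 / (100 + 65.0) * 100
= 65.0 / 165.0 * 100
= 39.39%

39.39%


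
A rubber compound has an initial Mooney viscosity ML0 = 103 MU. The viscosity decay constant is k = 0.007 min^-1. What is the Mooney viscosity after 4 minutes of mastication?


ML = ML0 * exp(-k * t)
ML = 103 * exp(-0.007 * 4)
ML = 103 * 0.9724
ML = 100.16 MU

100.16 MU


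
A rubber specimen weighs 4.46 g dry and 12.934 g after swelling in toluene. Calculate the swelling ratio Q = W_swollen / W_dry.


Q = W_swollen / W_dry
Q = 12.934 / 4.46
Q = 2.9

Q = 2.9


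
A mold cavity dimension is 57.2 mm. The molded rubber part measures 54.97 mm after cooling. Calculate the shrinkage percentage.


Shrinkage = (mold - part) / mold * 100
= (57.2 - 54.97) / 57.2 * 100
= 2.23 / 57.2 * 100
= 3.9%

3.9%


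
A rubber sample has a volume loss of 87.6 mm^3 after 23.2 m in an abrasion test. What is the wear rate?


Rate = volume_loss / distance
= 87.6 / 23.2
= 3.776 mm^3/m

3.776 mm^3/m


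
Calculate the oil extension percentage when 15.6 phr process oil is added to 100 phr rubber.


Oil % = oil / (100 + oil) * 100
= 15.6 / (100 + 15.6) * 100
= 15.6 / 115.6 * 100
= 13.49%

13.49%


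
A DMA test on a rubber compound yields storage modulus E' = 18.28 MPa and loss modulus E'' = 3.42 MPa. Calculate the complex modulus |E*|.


|E*| = sqrt(E'^2 + E''^2)
= sqrt(18.28^2 + 3.42^2)
= sqrt(334.1584 + 11.6964)
= 18.597 MPa

18.597 MPa


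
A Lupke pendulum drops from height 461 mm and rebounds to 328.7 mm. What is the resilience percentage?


Resilience = h_rebound / h_drop * 100
= 328.7 / 461 * 100
= 71.3%

71.3%


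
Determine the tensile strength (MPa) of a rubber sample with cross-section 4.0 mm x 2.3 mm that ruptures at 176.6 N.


Area = width * thickness = 4.0 * 2.3 = 9.2 mm^2
TS = force / area = 176.6 / 9.2 = 19.2 MPa

19.2 MPa


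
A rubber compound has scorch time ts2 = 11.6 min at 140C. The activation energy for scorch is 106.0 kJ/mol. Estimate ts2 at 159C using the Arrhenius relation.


Convert temperatures: T1 = 140 + 273.15 = 413.15 K, T2 = 159 + 273.15 = 432.15 K
ts2_new = 11.6 * exp(106000 / 8.314 * (1/432.15 - 1/413.15))
1/T2 - 1/T1 = -1.0642e-04
ts2_new = 2.99 min

2.99 min


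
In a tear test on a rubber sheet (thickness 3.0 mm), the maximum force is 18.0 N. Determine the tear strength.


Tear strength = force / thickness
= 18.0 / 3.0
= 6.0 N/mm

6.0 N/mm


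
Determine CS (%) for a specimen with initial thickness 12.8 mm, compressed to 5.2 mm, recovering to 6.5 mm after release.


CS = (t0 - recovered) / (t0 - ts) * 100
= (12.8 - 6.5) / (12.8 - 5.2) * 100
= 6.3 / 7.6 * 100
= 82.9%

82.9%


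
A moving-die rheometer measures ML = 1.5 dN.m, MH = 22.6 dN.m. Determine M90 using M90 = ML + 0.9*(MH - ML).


M90 = ML + 0.9 * (MH - ML)
M90 = 1.5 + 0.9 * (22.6 - 1.5)
M90 = 1.5 + 0.9 * 21.1
M90 = 20.49 dN.m

20.49 dN.m


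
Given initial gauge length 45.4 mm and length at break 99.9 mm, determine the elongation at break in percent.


Elongation = (Lf - L0) / L0 * 100
= (99.9 - 45.4) / 45.4 * 100
= 54.5 / 45.4 * 100
= 120.0%

120.0%


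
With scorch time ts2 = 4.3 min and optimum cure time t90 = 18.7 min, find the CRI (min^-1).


CRI = 100 / (t90 - ts2)
= 100 / (18.7 - 4.3)
= 100 / 14.4
= 6.94 min^-1

6.94 min^-1


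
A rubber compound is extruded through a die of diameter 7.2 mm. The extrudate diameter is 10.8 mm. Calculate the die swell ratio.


Die swell ratio = D_extrudate / D_die
= 10.8 / 7.2
= 1.5

Die swell = 1.5


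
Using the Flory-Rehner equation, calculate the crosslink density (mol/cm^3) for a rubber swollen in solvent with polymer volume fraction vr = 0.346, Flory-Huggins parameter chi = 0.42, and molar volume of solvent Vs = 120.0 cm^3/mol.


ln(1 - vr) = ln(1 - 0.346) = -0.4246
Numerator = -((-0.4246) + 0.346 + 0.42 * 0.346^2) = 0.0284
Denominator = 120.0 * (0.346^(1/3) - 0.346/2) = 63.4842
nu = 0.0284 / 63.4842 = 4.4684e-04 mol/cm^3

4.4684e-04 mol/cm^3


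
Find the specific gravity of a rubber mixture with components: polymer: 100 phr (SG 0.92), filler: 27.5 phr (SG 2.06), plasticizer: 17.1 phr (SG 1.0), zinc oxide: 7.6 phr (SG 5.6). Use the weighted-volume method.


Sum of weights = 152.2
Volume contributions:
  polymer: 100/0.92 = 108.6957
  filler: 27.5/2.06 = 13.3495
  plasticizer: 17.1/1.0 = 17.1000
  zinc oxide: 7.6/5.6 = 1.3571
Sum of volumes = 140.5023
SG = 152.2 / 140.5023 = 1.083

SG = 1.083


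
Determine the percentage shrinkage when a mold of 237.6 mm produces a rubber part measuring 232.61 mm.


Shrinkage = (mold - part) / mold * 100
= (237.6 - 232.61) / 237.6 * 100
= 4.99 / 237.6 * 100
= 2.1%

2.1%


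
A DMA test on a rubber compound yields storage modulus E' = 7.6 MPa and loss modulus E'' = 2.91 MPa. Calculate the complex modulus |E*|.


|E*| = sqrt(E'^2 + E''^2)
= sqrt(7.6^2 + 2.91^2)
= sqrt(57.7600 + 8.4681)
= 8.138 MPa

8.138 MPa


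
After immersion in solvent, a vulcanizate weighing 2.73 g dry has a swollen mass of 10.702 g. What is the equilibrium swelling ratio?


Q = W_swollen / W_dry
Q = 10.702 / 2.73
Q = 3.92

Q = 3.92


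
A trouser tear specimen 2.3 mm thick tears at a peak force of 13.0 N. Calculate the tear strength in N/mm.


Tear strength = force / thickness
= 13.0 / 2.3
= 5.65 N/mm

5.65 N/mm


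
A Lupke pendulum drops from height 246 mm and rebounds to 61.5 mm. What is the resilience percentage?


Resilience = h_rebound / h_drop * 100
= 61.5 / 246 * 100
= 25.0%

25.0%


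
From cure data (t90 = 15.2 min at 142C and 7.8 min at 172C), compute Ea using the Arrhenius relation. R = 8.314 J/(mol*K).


T1 = 415.15 K, T2 = 445.15 K
1/T1 - 1/T2 = 1.6233e-04
ln(t1/t2) = ln(15.2/7.8) = 0.6672
Ea = 8.314 * 0.6672 / 1.6233e-04 = 34169.4350 J/mol
Ea = 34.17 kJ/mol

34.17 kJ/mol


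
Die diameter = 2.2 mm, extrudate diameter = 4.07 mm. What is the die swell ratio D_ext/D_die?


Die swell ratio = D_extrudate / D_die
= 4.07 / 2.2
= 1.85

Die swell = 1.85


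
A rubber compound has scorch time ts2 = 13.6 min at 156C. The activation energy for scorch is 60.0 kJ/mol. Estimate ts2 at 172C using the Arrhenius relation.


Convert temperatures: T1 = 156 + 273.15 = 429.15 K, T2 = 172 + 273.15 = 445.15 K
ts2_new = 13.6 * exp(60000 / 8.314 * (1/445.15 - 1/429.15))
1/T2 - 1/T1 = -8.3754e-05
ts2_new = 7.43 min

7.43 min


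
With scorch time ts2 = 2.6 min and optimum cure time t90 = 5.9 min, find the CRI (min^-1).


CRI = 100 / (t90 - ts2)
= 100 / (5.9 - 2.6)
= 100 / 3.3
= 30.3 min^-1

30.3 min^-1


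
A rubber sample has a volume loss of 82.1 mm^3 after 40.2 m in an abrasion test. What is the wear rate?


Rate = volume_loss / distance
= 82.1 / 40.2
= 2.042 mm^3/m

2.042 mm^3/m


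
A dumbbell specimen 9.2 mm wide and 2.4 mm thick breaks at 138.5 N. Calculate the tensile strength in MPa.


Area = width * thickness = 9.2 * 2.4 = 22.08 mm^2
TS = force / area = 138.5 / 22.08 = 6.27 MPa

6.27 MPa


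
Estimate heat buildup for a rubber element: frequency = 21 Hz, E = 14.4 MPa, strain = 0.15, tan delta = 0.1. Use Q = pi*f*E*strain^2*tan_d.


Q = pi * f * E * strain^2 * tan_d
= pi * 21 * 14.4 * 0.15^2 * 0.1
= pi * 21 * 14.4 * 0.0225 * 0.1
= 2.1375

Q = 2.1375


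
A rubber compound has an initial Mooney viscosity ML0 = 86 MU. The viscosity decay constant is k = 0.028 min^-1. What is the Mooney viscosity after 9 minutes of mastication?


ML = ML0 * exp(-k * t)
ML = 86 * exp(-0.028 * 9)
ML = 86 * 0.7772
ML = 66.84 MU

66.84 MU


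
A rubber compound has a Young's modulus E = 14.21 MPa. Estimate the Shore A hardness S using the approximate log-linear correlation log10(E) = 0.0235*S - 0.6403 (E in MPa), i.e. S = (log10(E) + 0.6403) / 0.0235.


log10(E) = 0.0235*S - 0.6403  =>  S = (log10(E) + 0.6403) / 0.0235
log10(14.21) = 1.152594
S = (1.152594 + 0.6403) / 0.0235 = 1.792894 / 0.0235
S = 76.3

Shore A = 76.3


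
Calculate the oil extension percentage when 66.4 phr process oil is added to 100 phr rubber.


Oil % = oil / (100 + oil) * 100
= 66.4 / (100 + 66.4) * 100
= 66.4 / 166.4 * 100
= 39.9%

39.9%


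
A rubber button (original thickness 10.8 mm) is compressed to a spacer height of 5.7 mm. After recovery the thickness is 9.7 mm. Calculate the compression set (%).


CS = (t0 - recovered) / (t0 - ts) * 100
= (10.8 - 9.7) / (10.8 - 5.7) * 100
= 1.1 / 5.1 * 100
= 21.6%

21.6%


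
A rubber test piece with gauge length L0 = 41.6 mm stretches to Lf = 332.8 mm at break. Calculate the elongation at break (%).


Elongation = (Lf - L0) / L0 * 100
= (332.8 - 41.6) / 41.6 * 100
= 291.2 / 41.6 * 100
= 700.0%

700.0%


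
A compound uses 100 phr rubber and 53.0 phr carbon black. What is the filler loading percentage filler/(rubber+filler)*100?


Filler % = filler / (rubber + filler) * 100
= 53.0 / (100 + 53.0) * 100
= 53.0 / 153.0 * 100
= 34.64%

34.64%


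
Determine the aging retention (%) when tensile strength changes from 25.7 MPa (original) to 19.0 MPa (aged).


Retention = aged / original * 100
= 19.0 / 25.7 * 100
= 73.9%

73.9%


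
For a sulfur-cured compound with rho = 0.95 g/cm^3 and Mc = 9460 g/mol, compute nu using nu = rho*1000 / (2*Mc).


nu = rho * 1000 / (2 * Mc)
nu = 0.95 * 1000 / (2 * 9460)
nu = 950.0 / 18920
nu = 0.0502 mol/L

0.0502 mol/L


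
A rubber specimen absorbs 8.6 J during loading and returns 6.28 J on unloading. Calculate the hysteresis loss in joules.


Hysteresis loss = loading - unloading
= 8.6 - 6.28
= 2.32 J

2.32 J


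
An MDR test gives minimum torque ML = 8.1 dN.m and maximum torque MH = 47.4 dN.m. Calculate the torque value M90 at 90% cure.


M90 = ML + 0.9 * (MH - ML)
M90 = 8.1 + 0.9 * (47.4 - 8.1)
M90 = 8.1 + 0.9 * 39.3
M90 = 43.47 dN.m

43.47 dN.m


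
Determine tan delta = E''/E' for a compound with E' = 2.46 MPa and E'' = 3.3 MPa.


tan delta = E'' / E'
= 3.3 / 2.46
= 1.3415

tan delta = 1.3415


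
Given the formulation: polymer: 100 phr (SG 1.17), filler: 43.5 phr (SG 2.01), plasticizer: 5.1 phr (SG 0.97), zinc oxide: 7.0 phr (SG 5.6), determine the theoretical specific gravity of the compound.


Sum of weights = 155.6
Volume contributions:
  polymer: 100/1.17 = 85.4701
  filler: 43.5/2.01 = 21.6418
  plasticizer: 5.1/0.97 = 5.2577
  zinc oxide: 7.0/5.6 = 1.2500
Sum of volumes = 113.6196
SG = 155.6 / 113.6196 = 1.369

SG = 1.369


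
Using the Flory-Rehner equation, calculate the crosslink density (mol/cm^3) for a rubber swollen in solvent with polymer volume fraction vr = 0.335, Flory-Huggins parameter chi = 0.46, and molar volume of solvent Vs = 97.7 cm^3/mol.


ln(1 - vr) = ln(1 - 0.335) = -0.4080
Numerator = -((-0.4080) + 0.335 + 0.46 * 0.335^2) = 0.0213
Denominator = 97.7 * (0.335^(1/3) - 0.335/2) = 51.4894
nu = 0.0213 / 51.4894 = 4.1455e-04 mol/cm^3

4.1455e-04 mol/cm^3


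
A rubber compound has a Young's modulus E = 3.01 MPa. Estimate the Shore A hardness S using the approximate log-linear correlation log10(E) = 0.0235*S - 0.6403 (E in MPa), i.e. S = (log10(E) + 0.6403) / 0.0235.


log10(E) = 0.0235*S - 0.6403  =>  S = (log10(E) + 0.6403) / 0.0235
log10(3.01) = 0.478566
S = (0.478566 + 0.6403) / 0.0235 = 1.118866 / 0.0235
S = 47.6

Shore A = 47.6


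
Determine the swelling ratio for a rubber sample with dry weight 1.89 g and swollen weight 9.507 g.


Q = W_swollen / W_dry
Q = 9.507 / 1.89
Q = 5.03

Q = 5.03


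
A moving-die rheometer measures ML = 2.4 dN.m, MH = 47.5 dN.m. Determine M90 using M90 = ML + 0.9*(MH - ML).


M90 = ML + 0.9 * (MH - ML)
M90 = 2.4 + 0.9 * (47.5 - 2.4)
M90 = 2.4 + 0.9 * 45.1
M90 = 42.99 dN.m

42.99 dN.m


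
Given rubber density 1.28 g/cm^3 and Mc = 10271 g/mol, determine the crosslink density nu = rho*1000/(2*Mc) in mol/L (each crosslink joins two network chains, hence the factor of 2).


nu = rho * 1000 / (2 * Mc)
nu = 1.28 * 1000 / (2 * 10271)
nu = 1280.0 / 20542
nu = 0.0623 mol/L

0.0623 mol/L


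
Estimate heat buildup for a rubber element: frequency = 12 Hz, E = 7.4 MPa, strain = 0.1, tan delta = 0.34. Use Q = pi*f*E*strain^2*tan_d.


Q = pi * f * E * strain^2 * tan_d
= pi * 12 * 7.4 * 0.1^2 * 0.34
= pi * 12 * 7.4 * 0.0100 * 0.34
= 0.9485

Q = 0.9485


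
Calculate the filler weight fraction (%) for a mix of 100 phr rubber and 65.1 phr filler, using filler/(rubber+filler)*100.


Filler % = filler / (rubber + filler) * 100
= 65.1 / (100 + 65.1) * 100
= 65.1 / 165.1 * 100
= 39.43%

39.43%


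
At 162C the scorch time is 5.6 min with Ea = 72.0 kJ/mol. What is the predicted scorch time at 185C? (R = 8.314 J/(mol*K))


Convert temperatures: T1 = 162 + 273.15 = 435.15 K, T2 = 185 + 273.15 = 458.15 K
ts2_new = 5.6 * exp(72000 / 8.314 * (1/458.15 - 1/435.15))
1/T2 - 1/T1 = -1.1537e-04
ts2_new = 2.06 min

2.06 min


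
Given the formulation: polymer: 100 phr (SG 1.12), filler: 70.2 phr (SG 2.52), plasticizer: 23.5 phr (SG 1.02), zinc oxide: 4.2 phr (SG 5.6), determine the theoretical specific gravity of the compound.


Sum of weights = 197.9
Volume contributions:
  polymer: 100/1.12 = 89.2857
  filler: 70.2/2.52 = 27.8571
  plasticizer: 23.5/1.02 = 23.0392
  zinc oxide: 4.2/5.6 = 0.7500
Sum of volumes = 140.9321
SG = 197.9 / 140.9321 = 1.404

SG = 1.404


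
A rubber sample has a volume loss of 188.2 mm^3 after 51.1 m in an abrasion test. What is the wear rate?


Rate = volume_loss / distance
= 188.2 / 51.1
= 3.683 mm^3/m

3.683 mm^3/m


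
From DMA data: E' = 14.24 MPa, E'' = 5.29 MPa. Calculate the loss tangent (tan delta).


tan delta = E'' / E'
= 5.29 / 14.24
= 0.3715

tan delta = 0.3715


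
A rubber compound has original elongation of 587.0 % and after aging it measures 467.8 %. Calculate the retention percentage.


Retention = aged / original * 100
= 467.8 / 587.0 * 100
= 79.7%

79.7%


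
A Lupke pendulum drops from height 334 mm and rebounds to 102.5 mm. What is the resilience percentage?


Resilience = h_rebound / h_drop * 100
= 102.5 / 334 * 100
= 30.7%

30.7%


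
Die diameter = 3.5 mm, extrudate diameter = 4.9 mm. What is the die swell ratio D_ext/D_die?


Die swell ratio = D_extrudate / D_die
= 4.9 / 3.5
= 1.4

Die swell = 1.4


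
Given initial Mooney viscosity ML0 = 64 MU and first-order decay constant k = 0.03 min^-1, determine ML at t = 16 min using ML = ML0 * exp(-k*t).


ML = ML0 * exp(-k * t)
ML = 64 * exp(-0.03 * 16)
ML = 64 * 0.6188
ML = 39.6 MU

39.6 MU


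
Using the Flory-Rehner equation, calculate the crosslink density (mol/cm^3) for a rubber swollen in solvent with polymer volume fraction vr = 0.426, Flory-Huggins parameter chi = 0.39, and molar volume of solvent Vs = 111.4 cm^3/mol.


ln(1 - vr) = ln(1 - 0.426) = -0.5551
Numerator = -((-0.5551) + 0.426 + 0.39 * 0.426^2) = 0.0584
Denominator = 111.4 * (0.426^(1/3) - 0.426/2) = 60.0932
nu = 0.0584 / 60.0932 = 9.7100e-04 mol/cm^3

9.7100e-04 mol/cm^3


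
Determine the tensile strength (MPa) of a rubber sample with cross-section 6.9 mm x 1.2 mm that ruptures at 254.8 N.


Area = width * thickness = 6.9 * 1.2 = 8.28 mm^2
TS = force / area = 254.8 / 8.28 = 30.77 MPa

30.77 MPa


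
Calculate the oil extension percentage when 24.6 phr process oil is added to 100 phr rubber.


Oil % = oil / (100 + oil) * 100
= 24.6 / (100 + 24.6) * 100
= 24.6 / 124.6 * 100
= 19.74%

19.74%


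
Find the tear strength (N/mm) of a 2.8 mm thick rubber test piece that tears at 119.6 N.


Tear strength = force / thickness
= 119.6 / 2.8
= 42.71 N/mm

42.71 N/mm


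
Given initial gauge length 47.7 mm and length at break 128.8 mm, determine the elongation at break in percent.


Elongation = (Lf - L0) / L0 * 100
= (128.8 - 47.7) / 47.7 * 100
= 81.1 / 47.7 * 100
= 170.0%

170.0%


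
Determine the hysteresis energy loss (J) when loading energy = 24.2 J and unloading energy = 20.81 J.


Hysteresis loss = loading - unloading
= 24.2 - 20.81
= 3.39 J

3.39 J


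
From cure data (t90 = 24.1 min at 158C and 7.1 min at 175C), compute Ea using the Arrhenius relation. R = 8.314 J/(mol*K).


T1 = 431.15 K, T2 = 448.15 K
1/T1 - 1/T2 = 8.7983e-05
ln(t1/t2) = ln(24.1/7.1) = 1.2221
Ea = 8.314 * 1.2221 / 8.7983e-05 = 115485.0310 J/mol
Ea = 115.49 kJ/mol

115.49 kJ/mol


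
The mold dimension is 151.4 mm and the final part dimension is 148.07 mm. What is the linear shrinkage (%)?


Shrinkage = (mold - part) / mold * 100
= (151.4 - 148.07) / 151.4 * 100
= 3.33 / 151.4 * 100
= 2.2%

2.2%


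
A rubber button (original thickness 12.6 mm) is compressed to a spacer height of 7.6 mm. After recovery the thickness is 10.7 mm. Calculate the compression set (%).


CS = (t0 - recovered) / (t0 - ts) * 100
= (12.6 - 10.7) / (12.6 - 7.6) * 100
= 1.9 / 5.0 * 100
= 38.0%

38.0%


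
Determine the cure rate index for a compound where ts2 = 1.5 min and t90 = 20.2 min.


CRI = 100 / (t90 - ts2)
= 100 / (20.2 - 1.5)
= 100 / 18.7
= 5.35 min^-1

5.35 min^-1


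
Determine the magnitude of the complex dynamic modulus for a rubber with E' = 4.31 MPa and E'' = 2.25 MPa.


|E*| = sqrt(E'^2 + E''^2)
= sqrt(4.31^2 + 2.25^2)
= sqrt(18.5761 + 5.0625)
= 4.862 MPa

4.862 MPa


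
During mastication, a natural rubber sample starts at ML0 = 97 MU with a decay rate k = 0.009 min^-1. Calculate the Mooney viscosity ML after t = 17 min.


ML = ML0 * exp(-k * t)
ML = 97 * exp(-0.009 * 17)
ML = 97 * 0.8581
ML = 83.24 MU

83.24 MU


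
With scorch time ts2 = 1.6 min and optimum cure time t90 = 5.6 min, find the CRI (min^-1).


CRI = 100 / (t90 - ts2)
= 100 / (5.6 - 1.6)
= 100 / 4.0
= 25.0 min^-1

25.0 min^-1


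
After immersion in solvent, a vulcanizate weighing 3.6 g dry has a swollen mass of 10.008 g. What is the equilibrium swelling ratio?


Q = W_swollen / W_dry
Q = 10.008 / 3.6
Q = 2.78

Q = 2.78


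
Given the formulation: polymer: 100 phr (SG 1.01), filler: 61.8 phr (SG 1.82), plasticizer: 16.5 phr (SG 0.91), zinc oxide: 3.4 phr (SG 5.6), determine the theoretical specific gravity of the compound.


Sum of weights = 181.7
Volume contributions:
  polymer: 100/1.01 = 99.0099
  filler: 61.8/1.82 = 33.9560
  plasticizer: 16.5/0.91 = 18.1319
  zinc oxide: 3.4/5.6 = 0.6071
Sum of volumes = 151.7050
SG = 181.7 / 151.7050 = 1.198

SG = 1.198


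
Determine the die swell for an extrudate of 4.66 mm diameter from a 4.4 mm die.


Die swell ratio = D_extrudate / D_die
= 4.66 / 4.4
= 1.059

Die swell = 1.059


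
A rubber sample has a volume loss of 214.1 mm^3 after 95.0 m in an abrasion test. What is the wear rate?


Rate = volume_loss / distance
= 214.1 / 95.0
= 2.254 mm^3/m

2.254 mm^3/m


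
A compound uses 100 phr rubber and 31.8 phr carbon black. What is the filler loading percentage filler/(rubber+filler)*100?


Filler % = filler / (rubber + filler) * 100
= 31.8 / (100 + 31.8) * 100
= 31.8 / 131.8 * 100
= 24.13%

24.13%


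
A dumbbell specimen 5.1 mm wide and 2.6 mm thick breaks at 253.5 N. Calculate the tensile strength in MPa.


Area = width * thickness = 5.1 * 2.6 = 13.26 mm^2
TS = force / area = 253.5 / 13.26 = 19.12 MPa

19.12 MPa


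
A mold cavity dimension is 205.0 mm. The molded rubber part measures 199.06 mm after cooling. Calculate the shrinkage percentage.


Shrinkage = (mold - part) / mold * 100
= (205.0 - 199.06) / 205.0 * 100
= 5.94 / 205.0 * 100
= 2.9%

2.9%


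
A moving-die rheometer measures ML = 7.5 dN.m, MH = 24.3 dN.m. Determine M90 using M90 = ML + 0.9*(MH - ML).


M90 = ML + 0.9 * (MH - ML)
M90 = 7.5 + 0.9 * (24.3 - 7.5)
M90 = 7.5 + 0.9 * 16.8
M90 = 22.62 dN.m

22.62 dN.m


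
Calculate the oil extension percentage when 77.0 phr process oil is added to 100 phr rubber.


Oil % = oil / (100 + oil) * 100
= 77.0 / (100 + 77.0) * 100
= 77.0 / 177.0 * 100
= 43.5%

43.5%


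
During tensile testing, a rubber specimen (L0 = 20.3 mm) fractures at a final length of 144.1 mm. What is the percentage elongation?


Elongation = (Lf - L0) / L0 * 100
= (144.1 - 20.3) / 20.3 * 100
= 123.8 / 20.3 * 100
= 609.9%

609.9%


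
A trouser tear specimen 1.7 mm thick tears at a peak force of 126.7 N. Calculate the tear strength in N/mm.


Tear strength = force / thickness
= 126.7 / 1.7
= 74.53 N/mm

74.53 N/mm


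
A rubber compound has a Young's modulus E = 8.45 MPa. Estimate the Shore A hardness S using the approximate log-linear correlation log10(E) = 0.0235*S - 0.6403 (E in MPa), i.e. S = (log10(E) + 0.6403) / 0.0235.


log10(E) = 0.0235*S - 0.6403  =>  S = (log10(E) + 0.6403) / 0.0235
log10(8.45) = 0.926857
S = (0.926857 + 0.6403) / 0.0235 = 1.567157 / 0.0235
S = 66.7

Shore A = 66.7


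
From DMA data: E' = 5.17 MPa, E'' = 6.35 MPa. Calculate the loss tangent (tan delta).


tan delta = E'' / E'
= 6.35 / 5.17
= 1.2282

tan delta = 1.2282


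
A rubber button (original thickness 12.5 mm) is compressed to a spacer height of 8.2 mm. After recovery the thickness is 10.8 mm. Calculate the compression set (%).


CS = (t0 - recovered) / (t0 - ts) * 100
= (12.5 - 10.8) / (12.5 - 8.2) * 100
= 1.7 / 4.3 * 100
= 39.5%

39.5%


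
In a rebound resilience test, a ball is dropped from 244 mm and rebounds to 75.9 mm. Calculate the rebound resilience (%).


Resilience = h_rebound / h_drop * 100
= 75.9 / 244 * 100
= 31.1%

31.1%


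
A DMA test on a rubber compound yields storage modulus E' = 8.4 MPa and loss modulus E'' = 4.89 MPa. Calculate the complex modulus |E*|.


|E*| = sqrt(E'^2 + E''^2)
= sqrt(8.4^2 + 4.89^2)
= sqrt(70.5600 + 23.9121)
= 9.72 MPa

9.72 MPa


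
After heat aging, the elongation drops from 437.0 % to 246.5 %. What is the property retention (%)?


Retention = aged / original * 100
= 246.5 / 437.0 * 100
= 56.4%

56.4%


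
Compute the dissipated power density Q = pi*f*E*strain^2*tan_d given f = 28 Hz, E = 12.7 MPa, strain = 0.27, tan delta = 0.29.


Q = pi * f * E * strain^2 * tan_d
= pi * 28 * 12.7 * 0.27^2 * 0.29
= pi * 28 * 12.7 * 0.0729 * 0.29
= 23.6177

Q = 23.6177


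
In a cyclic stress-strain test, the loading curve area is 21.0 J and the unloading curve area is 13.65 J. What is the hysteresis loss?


Hysteresis loss = loading - unloading
= 21.0 - 13.65
= 7.35 J

7.35 J


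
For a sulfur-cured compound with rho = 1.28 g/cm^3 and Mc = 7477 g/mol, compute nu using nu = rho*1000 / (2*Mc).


nu = rho * 1000 / (2 * Mc)
nu = 1.28 * 1000 / (2 * 7477)
nu = 1280.0 / 14954
nu = 0.0856 mol/L

0.0856 mol/L


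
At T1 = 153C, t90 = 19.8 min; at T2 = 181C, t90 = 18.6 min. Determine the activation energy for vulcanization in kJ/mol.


T1 = 426.15 K, T2 = 454.15 K
1/T1 - 1/T2 = 1.4468e-04
ln(t1/t2) = ln(19.8/18.6) = 0.0625
Ea = 8.314 * 0.0625 / 1.4468e-04 = 3592.8183 J/mol
Ea = 3.59 kJ/mol

3.59 kJ/mol


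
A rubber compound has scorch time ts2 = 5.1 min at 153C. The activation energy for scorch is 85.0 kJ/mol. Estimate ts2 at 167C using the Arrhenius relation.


Convert temperatures: T1 = 153 + 273.15 = 426.15 K, T2 = 167 + 273.15 = 440.15 K
ts2_new = 5.1 * exp(85000 / 8.314 * (1/440.15 - 1/426.15))
1/T2 - 1/T1 = -7.4639e-05
ts2_new = 2.38 min

2.38 min


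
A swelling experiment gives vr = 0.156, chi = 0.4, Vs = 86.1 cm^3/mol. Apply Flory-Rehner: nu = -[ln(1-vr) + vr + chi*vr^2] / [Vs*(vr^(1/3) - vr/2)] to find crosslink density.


ln(1 - vr) = ln(1 - 0.156) = -0.1696
Numerator = -((-0.1696) + 0.156 + 0.4 * 0.156^2) = 0.0039
Denominator = 86.1 * (0.156^(1/3) - 0.156/2) = 39.6337
nu = 0.0039 / 39.6337 = 9.7604e-05 mol/cm^3

9.7604e-05 mol/cm^3


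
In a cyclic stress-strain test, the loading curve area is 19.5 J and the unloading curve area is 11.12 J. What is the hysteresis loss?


Hysteresis loss = loading - unloading
= 19.5 - 11.12
= 8.38 J

8.38 J


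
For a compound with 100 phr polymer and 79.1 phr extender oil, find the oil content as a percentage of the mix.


Oil % = oil / (100 + oil) * 100
= 79.1 / (100 + 79.1) * 100
= 79.1 / 179.1 * 100
= 44.17%

44.17%


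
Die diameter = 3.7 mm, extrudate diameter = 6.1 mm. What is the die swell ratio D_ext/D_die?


Die swell ratio = D_extrudate / D_die
= 6.1 / 3.7
= 1.649

Die swell = 1.649


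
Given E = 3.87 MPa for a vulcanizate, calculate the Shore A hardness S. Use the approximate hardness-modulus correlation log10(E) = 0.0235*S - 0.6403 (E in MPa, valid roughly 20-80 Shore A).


log10(E) = 0.0235*S - 0.6403  =>  S = (log10(E) + 0.6403) / 0.0235
log10(3.87) = 0.587711
S = (0.587711 + 0.6403) / 0.0235 = 1.228011 / 0.0235
S = 52.3

Shore A = 52.3


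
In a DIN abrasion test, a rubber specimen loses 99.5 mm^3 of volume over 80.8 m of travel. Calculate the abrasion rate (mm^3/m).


Rate = volume_loss / distance
= 99.5 / 80.8
= 1.231 mm^3/m

1.231 mm^3/m


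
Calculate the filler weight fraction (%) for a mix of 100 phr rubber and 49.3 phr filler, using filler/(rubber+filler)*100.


Filler % = filler / (rubber + filler) * 100
= 49.3 / (100 + 49.3) * 100
= 49.3 / 149.3 * 100
= 33.02%

33.02%


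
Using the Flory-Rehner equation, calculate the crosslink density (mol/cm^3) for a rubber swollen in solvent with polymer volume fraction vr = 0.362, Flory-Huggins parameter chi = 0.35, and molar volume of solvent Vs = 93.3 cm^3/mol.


ln(1 - vr) = ln(1 - 0.362) = -0.4494
Numerator = -((-0.4494) + 0.362 + 0.35 * 0.362^2) = 0.0416
Denominator = 93.3 * (0.362^(1/3) - 0.362/2) = 49.6070
nu = 0.0416 / 49.6070 = 8.3762e-04 mol/cm^3

8.3762e-04 mol/cm^3


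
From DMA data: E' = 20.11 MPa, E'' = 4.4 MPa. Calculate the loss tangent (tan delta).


tan delta = E'' / E'
= 4.4 / 20.11
= 0.2188

tan delta = 0.2188


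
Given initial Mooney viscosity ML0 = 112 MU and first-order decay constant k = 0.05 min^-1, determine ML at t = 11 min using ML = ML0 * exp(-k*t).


ML = ML0 * exp(-k * t)
ML = 112 * exp(-0.05 * 11)
ML = 112 * 0.5769
ML = 64.62 MU

64.62 MU


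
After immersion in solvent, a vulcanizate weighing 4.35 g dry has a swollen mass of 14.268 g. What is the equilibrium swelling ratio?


Q = W_swollen / W_dry
Q = 14.268 / 4.35
Q = 3.28

Q = 3.28


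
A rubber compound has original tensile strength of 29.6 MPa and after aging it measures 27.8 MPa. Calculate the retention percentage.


Retention = aged / original * 100
= 27.8 / 29.6 * 100
= 93.9%

93.9%


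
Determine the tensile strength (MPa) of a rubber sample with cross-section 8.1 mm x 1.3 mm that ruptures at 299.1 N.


Area = width * thickness = 8.1 * 1.3 = 10.53 mm^2
TS = force / area = 299.1 / 10.53 = 28.4 MPa

28.4 MPa


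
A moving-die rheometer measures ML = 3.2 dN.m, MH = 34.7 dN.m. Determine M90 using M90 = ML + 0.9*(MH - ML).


M90 = ML + 0.9 * (MH - ML)
M90 = 3.2 + 0.9 * (34.7 - 3.2)
M90 = 3.2 + 0.9 * 31.5
M90 = 31.55 dN.m

31.55 dN.m


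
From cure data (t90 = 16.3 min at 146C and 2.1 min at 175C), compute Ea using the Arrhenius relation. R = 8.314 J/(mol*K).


T1 = 419.15 K, T2 = 448.15 K
1/T1 - 1/T2 = 1.5439e-04
ln(t1/t2) = ln(16.3/2.1) = 2.0492
Ea = 8.314 * 2.0492 / 1.5439e-04 = 110355.7901 J/mol
Ea = 110.36 kJ/mol

110.36 kJ/mol


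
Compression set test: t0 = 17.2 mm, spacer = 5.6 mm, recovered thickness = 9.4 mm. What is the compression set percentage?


CS = (t0 - recovered) / (t0 - ts) * 100
= (17.2 - 9.4) / (17.2 - 5.6) * 100
= 7.8 / 11.6 * 100
= 67.2%

67.2%


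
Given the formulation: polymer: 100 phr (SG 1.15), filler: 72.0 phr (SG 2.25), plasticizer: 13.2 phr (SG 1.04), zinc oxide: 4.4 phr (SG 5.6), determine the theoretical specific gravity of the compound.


Sum of weights = 189.6
Volume contributions:
  polymer: 100/1.15 = 86.9565
  filler: 72.0/2.25 = 32.0000
  plasticizer: 13.2/1.04 = 12.6923
  zinc oxide: 4.4/5.6 = 0.7857
Sum of volumes = 132.4345
SG = 189.6 / 132.4345 = 1.432

SG = 1.432


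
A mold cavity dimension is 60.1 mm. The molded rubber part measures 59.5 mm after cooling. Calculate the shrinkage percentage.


Shrinkage = (mold - part) / mold * 100
= (60.1 - 59.5) / 60.1 * 100
= 0.6 / 60.1 * 100
= 1.0%

1.0%


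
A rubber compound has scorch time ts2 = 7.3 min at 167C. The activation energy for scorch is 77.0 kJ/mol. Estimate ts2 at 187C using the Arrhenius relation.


Convert temperatures: T1 = 167 + 273.15 = 440.15 K, T2 = 187 + 273.15 = 460.15 K
ts2_new = 7.3 * exp(77000 / 8.314 * (1/460.15 - 1/440.15))
1/T2 - 1/T1 = -9.8748e-05
ts2_new = 2.93 min

2.93 min


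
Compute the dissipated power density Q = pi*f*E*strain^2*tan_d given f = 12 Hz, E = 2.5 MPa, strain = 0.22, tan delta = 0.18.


Q = pi * f * E * strain^2 * tan_d
= pi * 12 * 2.5 * 0.22^2 * 0.18
= pi * 12 * 2.5 * 0.0484 * 0.18
= 0.8211

Q = 0.8211


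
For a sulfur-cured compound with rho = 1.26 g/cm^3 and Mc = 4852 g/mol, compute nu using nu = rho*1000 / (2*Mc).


nu = rho * 1000 / (2 * Mc)
nu = 1.26 * 1000 / (2 * 4852)
nu = 1260.0 / 9704
nu = 0.1298 mol/L

0.1298 mol/L


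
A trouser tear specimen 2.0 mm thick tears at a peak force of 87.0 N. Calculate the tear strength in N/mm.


Tear strength = force / thickness
= 87.0 / 2.0
= 43.5 N/mm

43.5 N/mm


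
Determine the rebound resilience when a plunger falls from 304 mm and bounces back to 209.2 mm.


Resilience = h_rebound / h_drop * 100
= 209.2 / 304 * 100
= 68.8%

68.8%


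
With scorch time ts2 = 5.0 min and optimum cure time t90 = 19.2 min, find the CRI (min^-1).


CRI = 100 / (t90 - ts2)
= 100 / (19.2 - 5.0)
= 100 / 14.2
= 7.04 min^-1

7.04 min^-1


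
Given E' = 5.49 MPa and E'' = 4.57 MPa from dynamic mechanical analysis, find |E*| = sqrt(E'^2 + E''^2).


|E*| = sqrt(E'^2 + E''^2)
= sqrt(5.49^2 + 4.57^2)
= sqrt(30.1401 + 20.8849)
= 7.143 MPa

7.143 MPa


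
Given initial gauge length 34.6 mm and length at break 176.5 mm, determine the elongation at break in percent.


Elongation = (Lf - L0) / L0 * 100
= (176.5 - 34.6) / 34.6 * 100
= 141.9 / 34.6 * 100
= 410.1%

410.1%


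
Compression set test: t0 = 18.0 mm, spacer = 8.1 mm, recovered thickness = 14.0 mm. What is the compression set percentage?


CS = (t0 - recovered) / (t0 - ts) * 100
= (18.0 - 14.0) / (18.0 - 8.1) * 100
= 4.0 / 9.9 * 100
= 40.4%

40.4%


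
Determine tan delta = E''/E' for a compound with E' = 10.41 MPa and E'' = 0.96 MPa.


tan delta = E'' / E'
= 0.96 / 10.41
= 0.0922

tan delta = 0.0922


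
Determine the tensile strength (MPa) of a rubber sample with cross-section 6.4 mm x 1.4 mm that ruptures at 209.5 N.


Area = width * thickness = 6.4 * 1.4 = 8.96 mm^2
TS = force / area = 209.5 / 8.96 = 23.38 MPa

23.38 MPa


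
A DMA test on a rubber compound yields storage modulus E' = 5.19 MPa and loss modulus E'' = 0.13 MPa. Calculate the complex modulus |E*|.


|E*| = sqrt(E'^2 + E''^2)
= sqrt(5.19^2 + 0.13^2)
= sqrt(26.9361 + 0.0169)
= 5.192 MPa

5.192 MPa


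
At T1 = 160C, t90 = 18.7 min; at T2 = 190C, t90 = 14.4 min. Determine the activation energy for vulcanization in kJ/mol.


T1 = 433.15 K, T2 = 463.15 K
1/T1 - 1/T2 = 1.4954e-04
ln(t1/t2) = ln(18.7/14.4) = 0.2613
Ea = 8.314 * 0.2613 / 1.4954e-04 = 14527.1486 J/mol
Ea = 14.53 kJ/mol

14.53 kJ/mol


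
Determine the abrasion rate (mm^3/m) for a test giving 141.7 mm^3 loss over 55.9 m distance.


Rate = volume_loss / distance
= 141.7 / 55.9
= 2.535 mm^3/m

2.535 mm^3/m


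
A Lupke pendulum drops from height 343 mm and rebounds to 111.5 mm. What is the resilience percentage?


Resilience = h_rebound / h_drop * 100
= 111.5 / 343 * 100
= 32.5%

32.5%


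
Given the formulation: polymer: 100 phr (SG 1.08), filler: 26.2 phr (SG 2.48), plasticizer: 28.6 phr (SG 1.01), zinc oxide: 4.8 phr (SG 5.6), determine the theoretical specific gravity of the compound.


Sum of weights = 159.6
Volume contributions:
  polymer: 100/1.08 = 92.5926
  filler: 26.2/2.48 = 10.5645
  plasticizer: 28.6/1.01 = 28.3168
  zinc oxide: 4.8/5.6 = 0.8571
Sum of volumes = 132.3311
SG = 159.6 / 132.3311 = 1.206

SG = 1.206


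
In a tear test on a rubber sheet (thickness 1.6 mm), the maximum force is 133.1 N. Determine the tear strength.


Tear strength = force / thickness
= 133.1 / 1.6
= 83.19 N/mm

83.19 N/mm


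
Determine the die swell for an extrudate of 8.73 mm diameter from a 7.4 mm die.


Die swell ratio = D_extrudate / D_die
= 8.73 / 7.4
= 1.18

Die swell = 1.18


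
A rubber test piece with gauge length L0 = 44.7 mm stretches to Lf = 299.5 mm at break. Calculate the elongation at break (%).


Elongation = (Lf - L0) / L0 * 100
= (299.5 - 44.7) / 44.7 * 100
= 254.8 / 44.7 * 100
= 570.0%

570.0%


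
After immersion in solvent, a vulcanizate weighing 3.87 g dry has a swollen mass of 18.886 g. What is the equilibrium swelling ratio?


Q = W_swollen / W_dry
Q = 18.886 / 3.87
Q = 4.88

Q = 4.88


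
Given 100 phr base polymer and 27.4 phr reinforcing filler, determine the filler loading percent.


Filler % = filler / (rubber + filler) * 100
= 27.4 / (100 + 27.4) * 100
= 27.4 / 127.4 * 100
= 21.51%

21.51%


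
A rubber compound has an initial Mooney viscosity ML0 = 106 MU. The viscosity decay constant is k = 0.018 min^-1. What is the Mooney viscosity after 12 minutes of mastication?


ML = ML0 * exp(-k * t)
ML = 106 * exp(-0.018 * 12)
ML = 106 * 0.8057
ML = 85.41 MU

85.41 MU


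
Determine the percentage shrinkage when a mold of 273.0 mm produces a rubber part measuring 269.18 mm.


Shrinkage = (mold - part) / mold * 100
= (273.0 - 269.18) / 273.0 * 100
= 3.82 / 273.0 * 100
= 1.4%

1.4%


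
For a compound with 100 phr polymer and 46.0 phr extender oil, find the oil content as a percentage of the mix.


Oil % = oil / (100 + oil) * 100
= 46.0 / (100 + 46.0) * 100
= 46.0 / 146.0 * 100
= 31.51%

31.51%


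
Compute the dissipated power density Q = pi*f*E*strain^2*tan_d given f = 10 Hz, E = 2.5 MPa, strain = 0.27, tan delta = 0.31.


Q = pi * f * E * strain^2 * tan_d
= pi * 10 * 2.5 * 0.27^2 * 0.31
= pi * 10 * 2.5 * 0.0729 * 0.31
= 1.7749

Q = 1.7749


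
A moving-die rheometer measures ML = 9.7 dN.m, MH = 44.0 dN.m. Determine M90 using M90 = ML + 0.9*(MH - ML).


M90 = ML + 0.9 * (MH - ML)
M90 = 9.7 + 0.9 * (44.0 - 9.7)
M90 = 9.7 + 0.9 * 34.3
M90 = 40.57 dN.m

40.57 dN.m


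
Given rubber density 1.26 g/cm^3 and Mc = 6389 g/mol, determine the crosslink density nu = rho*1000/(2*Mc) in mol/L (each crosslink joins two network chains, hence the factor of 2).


nu = rho * 1000 / (2 * Mc)
nu = 1.26 * 1000 / (2 * 6389)
nu = 1260.0 / 12778
nu = 0.0986 mol/L

0.0986 mol/L


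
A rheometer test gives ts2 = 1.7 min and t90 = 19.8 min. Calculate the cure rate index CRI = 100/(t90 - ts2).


CRI = 100 / (t90 - ts2)
= 100 / (19.8 - 1.7)
= 100 / 18.1
= 5.52 min^-1

5.52 min^-1


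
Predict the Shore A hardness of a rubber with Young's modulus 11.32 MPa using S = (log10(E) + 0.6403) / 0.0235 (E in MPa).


log10(E) = 0.0235*S - 0.6403  =>  S = (log10(E) + 0.6403) / 0.0235
log10(11.32) = 1.053846
S = (1.053846 + 0.6403) / 0.0235 = 1.694146 / 0.0235
S = 72.1

Shore A = 72.1
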